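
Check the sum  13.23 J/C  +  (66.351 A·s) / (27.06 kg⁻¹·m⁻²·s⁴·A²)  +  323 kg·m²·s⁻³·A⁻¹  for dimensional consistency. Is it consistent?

Dimensions:
  13.23 J/C:  J·C⁻¹ = N·m·(s·A)⁻¹ = kg·m²·s⁻³·A⁻¹
  (66.351 A·s) / (27.06 kg⁻¹·m⁻²·s⁴·A²):  [s·A] / [kg⁻¹·m⁻²·s⁴·A²] = kg·m²·s⁻³·A⁻¹
  323 kg·m²·s⁻³·A⁻¹:  kg·m²·s⁻³·A⁻¹
Every term reduces to kg·m²·s⁻³·A⁻¹.

Yes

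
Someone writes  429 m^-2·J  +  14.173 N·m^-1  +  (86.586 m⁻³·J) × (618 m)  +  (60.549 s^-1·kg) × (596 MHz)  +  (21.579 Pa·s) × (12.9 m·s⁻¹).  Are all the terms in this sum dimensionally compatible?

Expand each in SI base units:
  429 m^-2·J:  J·m⁻² = N·m·m⁻² = kg·s⁻²
  14.173 N·m^-1:  N·m⁻¹ = kg·m·s⁻²·m⁻¹ = kg·s⁻²
  (86.586 m⁻³·J) × (618 m):  [kg·m⁻¹·s⁻²] · [m] = kg·s⁻²
  (60.549 s^-1·kg) × (596 MHz):  [kg·s⁻¹] · [s⁻¹] = kg·s⁻²
  (21.579 Pa·s) × (12.9 m·s⁻¹):  [kg·m⁻¹·s⁻¹] · [m·s⁻¹] = kg·s⁻²
Every term reduces to kg·s⁻².

Yes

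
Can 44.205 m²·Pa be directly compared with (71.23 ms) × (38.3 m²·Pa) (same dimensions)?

Expand each in SI base units:
  44.205 m²·Pa:  Pa·m² = N·m⁻²·m² = kg·m·s⁻²
  (71.23 ms) × (38.3 m²·Pa):  [s] · [kg·m·s⁻²] = kg·m·s⁻¹
kg·m·s⁻² ≠ kg·m·s⁻¹, so they cannot be added.

No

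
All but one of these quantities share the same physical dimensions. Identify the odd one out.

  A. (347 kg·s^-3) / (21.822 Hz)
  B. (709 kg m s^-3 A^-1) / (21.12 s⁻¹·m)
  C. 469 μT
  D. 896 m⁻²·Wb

A.

Expand each in SI base units:
  A. [kg·s⁻³] / [s⁻¹] = kg·s⁻²
  B. [kg·m·s⁻³·A⁻¹] / [m·s⁻¹] = kg·s⁻²·A⁻¹
  C. T = Wb·m⁻² = kg·s⁻²·A⁻¹
  D. Wb·m⁻² = V·s·m⁻² = kg·s⁻²·A⁻¹
All reduce to kg·s⁻²·A⁻¹ except A., which is kg·s⁻².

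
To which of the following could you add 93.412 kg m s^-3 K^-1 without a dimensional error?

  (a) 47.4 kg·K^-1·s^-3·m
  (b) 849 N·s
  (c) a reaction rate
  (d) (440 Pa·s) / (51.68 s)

(a)

Reference: kg·m·s⁻³·K⁻¹.
Each option:
  (a) kg·m·s⁻³·K⁻¹  ← same
  (b) N·s = kg·m·s⁻²·s = kg·m·s⁻¹
  (c) [reaction rate] = m⁻³·s⁻¹·mol
  (d) [kg·m⁻¹·s⁻¹] / [s] = kg·m⁻¹·s⁻²
Only (a) matches kg·m·s⁻³·K⁻¹.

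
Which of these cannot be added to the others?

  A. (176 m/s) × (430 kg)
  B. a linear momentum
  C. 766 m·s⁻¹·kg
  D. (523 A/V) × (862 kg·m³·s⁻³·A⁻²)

D.

In SI base units:
  A. [m·s⁻¹] · [kg] = kg·m·s⁻¹
  B. [linear momentum] = kg·m·s⁻¹
  C. kg·m·s⁻¹
  D. [kg⁻¹·m⁻²·s³·A²] · [kg·m³·s⁻³·A⁻²] = m
All reduce to kg·m·s⁻¹ except D., which is m.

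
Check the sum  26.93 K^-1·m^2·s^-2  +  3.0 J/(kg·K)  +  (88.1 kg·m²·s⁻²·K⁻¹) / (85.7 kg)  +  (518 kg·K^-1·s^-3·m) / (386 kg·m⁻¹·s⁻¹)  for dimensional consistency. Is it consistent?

Yes

Reduce each to base SI dimensions:
  26.93 K^-1·m^2·s^-2:  m²·s⁻²·K⁻¹
  3.0 J/(kg·K):  J·kg⁻¹·K⁻¹ = N·m·kg⁻¹·K⁻¹ = m²·s⁻²·K⁻¹
  (88.1 kg·m²·s⁻²·K⁻¹) / (85.7 kg):  [kg·m²·s⁻²·K⁻¹] / [kg] = m²·s⁻²·K⁻¹
  (518 kg·K^-1·s^-3·m) / (386 kg·m⁻¹·s⁻¹):  [kg·m·s⁻³·K⁻¹] / [kg·m⁻¹·s⁻¹] = m²·s⁻²·K⁻¹
Every term reduces to m²·s⁻²·K⁻¹.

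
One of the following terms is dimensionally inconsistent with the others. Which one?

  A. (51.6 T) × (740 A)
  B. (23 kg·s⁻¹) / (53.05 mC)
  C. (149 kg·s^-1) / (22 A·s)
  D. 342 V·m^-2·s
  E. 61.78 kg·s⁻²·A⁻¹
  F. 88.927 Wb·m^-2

Reduce each to base SI dimensions:
  A. [kg·s⁻²·A⁻¹] · [A] = kg·s⁻²
  B. [kg·s⁻¹] / [s·A] = kg·s⁻²·A⁻¹
  C. [kg·s⁻¹] / [s·A] = kg·s⁻²·A⁻¹
  D. V·s·m⁻² = J·C⁻¹·s·m⁻² = kg·s⁻²·A⁻¹
  E. kg·s⁻²·A⁻¹
  F. Wb·m⁻² = V·s·m⁻² = kg·s⁻²·A⁻¹
All reduce to kg·s⁻²·A⁻¹ except A., which is kg·s⁻².

A.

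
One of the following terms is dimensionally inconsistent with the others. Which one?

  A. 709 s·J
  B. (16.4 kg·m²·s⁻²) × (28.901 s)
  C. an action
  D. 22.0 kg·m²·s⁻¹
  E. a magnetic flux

Expand each in SI base units:
  A. J·s = N·m·s = kg·m²·s⁻¹
  B. [kg·m²·s⁻²] · [s] = kg·m²·s⁻¹
  C. [action] = kg·m²·s⁻¹
  D. kg·m²·s⁻¹
  E. [magnetic flux] = kg·m²·s⁻²·A⁻¹
All reduce to kg·m²·s⁻¹ except E., which is kg·m²·s⁻²·A⁻¹.

E.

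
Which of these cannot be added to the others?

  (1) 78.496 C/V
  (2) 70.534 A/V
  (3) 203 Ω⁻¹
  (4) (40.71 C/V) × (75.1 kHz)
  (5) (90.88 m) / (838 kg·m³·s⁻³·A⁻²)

(1)

Expand each in SI base units:
  (1) C·V⁻¹ = s·A·(J·C⁻¹)⁻¹ = kg⁻¹·m⁻²·s⁴·A²
  (2) A·V⁻¹ = A·(J·C⁻¹)⁻¹ = kg⁻¹·m⁻²·s³·A²
  (3) Ω⁻¹ = (V·A⁻¹)⁻¹ = kg⁻¹·m⁻²·s³·A²
  (4) [kg⁻¹·m⁻²·s⁴·A²] · [s⁻¹] = kg⁻¹·m⁻²·s³·A²
  (5) [m] / [kg·m³·s⁻³·A⁻²] = kg⁻¹·m⁻²·s³·A²
All reduce to kg⁻¹·m⁻²·s³·A² except (1), which is kg⁻¹·m⁻²·s⁴·A².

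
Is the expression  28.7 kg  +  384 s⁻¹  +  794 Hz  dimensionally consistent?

Reduce each to base SI dimensions:
  28.7 kg:  kg
  384 s⁻¹:  s⁻¹
  794 Hz:  Hz = s⁻¹
The terms do not share a single dimension (kg vs s⁻¹).

No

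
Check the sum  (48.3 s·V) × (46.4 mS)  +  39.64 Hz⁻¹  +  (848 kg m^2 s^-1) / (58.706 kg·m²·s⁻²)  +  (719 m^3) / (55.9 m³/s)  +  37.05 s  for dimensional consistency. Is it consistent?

Reduce each to base SI dimensions:
  (48.3 s·V) × (46.4 mS):  [kg·m²·s⁻²·A⁻¹] · [kg⁻¹·m⁻²·s³·A²] = s·A
  39.64 Hz⁻¹:  Hz⁻¹ = (s⁻¹)⁻¹ = s
  (848 kg m^2 s^-1) / (58.706 kg·m²·s⁻²):  [kg·m²·s⁻¹] / [kg·m²·s⁻²] = s
  (719 m^3) / (55.9 m³/s):  [m³] / [m³·s⁻¹] = s
  37.05 s:  s
The terms do not share a single dimension (s vs s·A).

No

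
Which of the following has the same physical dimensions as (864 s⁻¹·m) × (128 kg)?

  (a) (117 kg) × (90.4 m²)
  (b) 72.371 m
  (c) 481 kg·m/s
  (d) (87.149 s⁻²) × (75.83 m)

(c)

Reference: [m·s⁻¹] · [kg] = kg·m·s⁻¹.
Each option:
  (a) [kg] · [m²] = kg·m²
  (b) m
  (c) kg·m·s⁻¹  ← same
  (d) [s⁻²] · [m] = m·s⁻²
Only (c) matches kg·m·s⁻¹.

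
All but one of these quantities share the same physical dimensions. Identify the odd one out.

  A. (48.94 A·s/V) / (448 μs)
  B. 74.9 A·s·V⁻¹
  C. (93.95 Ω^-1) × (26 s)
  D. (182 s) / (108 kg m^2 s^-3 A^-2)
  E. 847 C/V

A.

In SI base units:
  A. [kg⁻¹·m⁻²·s⁴·A²] / [s] = kg⁻¹·m⁻²·s³·A²
  B. A·s·V⁻¹ = A·s·(J·C⁻¹)⁻¹ = kg⁻¹·m⁻²·s⁴·A²
  C. [kg⁻¹·m⁻²·s³·A²] · [s] = kg⁻¹·m⁻²·s⁴·A²
  D. [s] / [kg·m²·s⁻³·A⁻²] = kg⁻¹·m⁻²·s⁴·A²
  E. C·V⁻¹ = s·A·(J·C⁻¹)⁻¹ = kg⁻¹·m⁻²·s⁴·A²
All reduce to kg⁻¹·m⁻²·s⁴·A² except A., which is kg⁻¹·m⁻²·s³·A².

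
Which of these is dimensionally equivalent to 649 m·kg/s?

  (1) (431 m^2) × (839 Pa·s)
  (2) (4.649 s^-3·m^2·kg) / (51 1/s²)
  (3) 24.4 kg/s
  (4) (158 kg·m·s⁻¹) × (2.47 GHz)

Reference: kg·m·s⁻¹.
Each option:
  (1) [m²] · [kg·m⁻¹·s⁻¹] = kg·m·s⁻¹  ← same
  (2) [kg·m²·s⁻³] / [s⁻²] = kg·m²·s⁻¹
  (3) kg·s⁻¹
  (4) [kg·m·s⁻¹] · [s⁻¹] = kg·m·s⁻²
Only (1) matches kg·m·s⁻¹.

(1)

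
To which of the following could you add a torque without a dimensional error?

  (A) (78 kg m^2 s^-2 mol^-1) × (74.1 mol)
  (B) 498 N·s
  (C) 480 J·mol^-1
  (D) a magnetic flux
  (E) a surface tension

(A)

Reference: [torque] = kg·m²·s⁻².
Each option:
  (A) [kg·m²·s⁻²·mol⁻¹] · [mol] = kg·m²·s⁻²  ← same
  (B) N·s = kg·m·s⁻²·s = kg·m·s⁻¹
  (C) J·mol⁻¹ = N·m·mol⁻¹ = kg·m²·s⁻²·mol⁻¹
  (D) [magnetic flux] = kg·m²·s⁻²·A⁻¹
  (E) [surface tension] = kg·s⁻²
Only (A) matches kg·m²·s⁻².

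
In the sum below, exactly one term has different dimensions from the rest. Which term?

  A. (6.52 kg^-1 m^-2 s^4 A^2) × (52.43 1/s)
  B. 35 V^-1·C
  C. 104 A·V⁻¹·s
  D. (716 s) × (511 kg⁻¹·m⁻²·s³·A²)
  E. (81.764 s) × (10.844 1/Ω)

A.

Dimensions:
  A. [kg⁻¹·m⁻²·s⁴·A²] · [s⁻¹] = kg⁻¹·m⁻²·s³·A²
  B. C·V⁻¹ = s·A·(J·C⁻¹)⁻¹ = kg⁻¹·m⁻²·s⁴·A²
  C. A·s·V⁻¹ = A·s·(J·C⁻¹)⁻¹ = kg⁻¹·m⁻²·s⁴·A²
  D. [s] · [kg⁻¹·m⁻²·s³·A²] = kg⁻¹·m⁻²·s⁴·A²
  E. [s] · [kg⁻¹·m⁻²·s³·A²] = kg⁻¹·m⁻²·s⁴·A²
All reduce to kg⁻¹·m⁻²·s⁴·A² except A., which is kg⁻¹·m⁻²·s³·A².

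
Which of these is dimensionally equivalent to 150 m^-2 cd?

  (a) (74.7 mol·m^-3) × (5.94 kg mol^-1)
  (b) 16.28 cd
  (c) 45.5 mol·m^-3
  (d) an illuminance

(d)

Reference: m⁻²·cd.
Each option:
  (a) [m⁻³·mol] · [kg·mol⁻¹] = kg·m⁻³
  (b) cd
  (c) mol·m⁻³ = m⁻³·mol
  (d) [illuminance] = m⁻²·cd  ← same
Only (d) matches m⁻²·cd.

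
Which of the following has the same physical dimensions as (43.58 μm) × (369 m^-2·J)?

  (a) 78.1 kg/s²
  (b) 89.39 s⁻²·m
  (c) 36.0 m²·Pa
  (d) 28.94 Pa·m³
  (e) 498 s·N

Reference: [m] · [kg·s⁻²] = kg·m·s⁻².
Each option:
  (a) kg·s⁻²
  (b) m·s⁻²
  (c) Pa·m² = N·m⁻²·m² = kg·m·s⁻²  ← same
  (d) Pa·m³ = N·m⁻²·m³ = kg·m²·s⁻²
  (e) N·s = kg·m·s⁻²·s = kg·m·s⁻¹
Only (c) matches kg·m·s⁻².

(c)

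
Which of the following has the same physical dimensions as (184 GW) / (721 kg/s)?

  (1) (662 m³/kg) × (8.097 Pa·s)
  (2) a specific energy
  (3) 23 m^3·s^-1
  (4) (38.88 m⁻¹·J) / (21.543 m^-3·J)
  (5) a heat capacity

Reference: [kg·m²·s⁻³] / [kg·s⁻¹] = m²·s⁻².
Each option:
  (1) [kg⁻¹·m³] · [kg·m⁻¹·s⁻¹] = m²·s⁻¹
  (2) [specific energy] = m²·s⁻²  ← same
  (3) m³·s⁻¹
  (4) [kg·m·s⁻²] / [kg·m⁻¹·s⁻²] = m²
  (5) [heat capacity] = kg·m²·s⁻²·K⁻¹
Only (2) matches m²·s⁻².

(2)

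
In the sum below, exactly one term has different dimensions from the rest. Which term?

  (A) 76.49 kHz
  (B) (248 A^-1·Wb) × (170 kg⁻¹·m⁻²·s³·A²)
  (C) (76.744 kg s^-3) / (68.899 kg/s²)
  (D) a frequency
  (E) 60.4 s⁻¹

In SI base units:
  (A) Hz = s⁻¹
  (B) [kg·m²·s⁻²·A⁻²] · [kg⁻¹·m⁻²·s³·A²] = s
  (C) [kg·s⁻³] / [kg·s⁻²] = s⁻¹
  (D) [frequency] = s⁻¹
  (E) s⁻¹
All reduce to s⁻¹ except (B), which is s.

(B)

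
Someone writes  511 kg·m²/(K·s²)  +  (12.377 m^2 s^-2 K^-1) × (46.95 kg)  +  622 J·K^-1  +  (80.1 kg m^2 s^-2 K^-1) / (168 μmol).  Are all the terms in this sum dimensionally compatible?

In SI base units:
  511 kg·m²/(K·s²):  kg·m²·s⁻²·K⁻¹
  (12.377 m^2 s^-2 K^-1) × (46.95 kg):  [m²·s⁻²·K⁻¹] · [kg] = kg·m²·s⁻²·K⁻¹
  622 J·K^-1:  J·K⁻¹ = N·m·K⁻¹ = kg·m²·s⁻²·K⁻¹
  (80.1 kg m^2 s^-2 K^-1) / (168 μmol):  [kg·m²·s⁻²·K⁻¹] / [mol] = kg·m²·s⁻²·K⁻¹·mol⁻¹
The terms do not share a single dimension (kg·m²·s⁻²·K⁻¹ vs kg·m²·s⁻²·K⁻¹·mol⁻¹).

No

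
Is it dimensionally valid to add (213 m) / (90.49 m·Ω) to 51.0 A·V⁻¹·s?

Work out the base dimensions of each:
  (213 m) / (90.49 m·Ω):  [m] / [kg·m³·s⁻³·A⁻²] = kg⁻¹·m⁻²·s³·A²
  51.0 A·V⁻¹·s:  A·s·V⁻¹ = A·s·(J·C⁻¹)⁻¹ = kg⁻¹·m⁻²·s⁴·A²
kg⁻¹·m⁻²·s³·A² ≠ kg⁻¹·m⁻²·s⁴·A², so they cannot be added.

No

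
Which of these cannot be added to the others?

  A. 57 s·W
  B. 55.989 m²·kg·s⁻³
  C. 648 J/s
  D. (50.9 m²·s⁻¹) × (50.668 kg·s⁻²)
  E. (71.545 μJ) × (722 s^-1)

Expand each in SI base units:
  A. W·s = J·s⁻¹·s = kg·m²·s⁻²
  B. kg·m²·s⁻³
  C. J·s⁻¹ = N·m·s⁻¹ = kg·m²·s⁻³
  D. [m²·s⁻¹] · [kg·s⁻²] = kg·m²·s⁻³
  E. [kg·m²·s⁻²] · [s⁻¹] = kg·m²·s⁻³
All reduce to kg·m²·s⁻³ except A., which is kg·m²·s⁻².

A.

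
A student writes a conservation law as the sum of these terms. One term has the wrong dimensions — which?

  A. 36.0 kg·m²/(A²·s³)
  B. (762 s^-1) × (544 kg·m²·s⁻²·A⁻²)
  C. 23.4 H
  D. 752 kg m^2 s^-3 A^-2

C.

Expand each in SI base units:
  A. kg·m²·s⁻³·A⁻²
  B. [s⁻¹] · [kg·m²·s⁻²·A⁻²] = kg·m²·s⁻³·A⁻²
  C. H = V·s·A⁻¹ = kg·m²·s⁻²·A⁻²
  D. kg·m²·s⁻³·A⁻²
All reduce to kg·m²·s⁻³·A⁻² except C., which is kg·m²·s⁻²·A⁻².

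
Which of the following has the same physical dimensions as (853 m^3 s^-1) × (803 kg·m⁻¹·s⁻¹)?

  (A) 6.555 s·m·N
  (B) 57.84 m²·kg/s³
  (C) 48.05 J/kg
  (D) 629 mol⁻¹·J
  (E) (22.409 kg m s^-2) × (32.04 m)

Reference: [m³·s⁻¹] · [kg·m⁻¹·s⁻¹] = kg·m²·s⁻².
Each option:
  (A) N·m·s = kg·m·s⁻²·m·s = kg·m²·s⁻¹
  (B) kg·m²·s⁻³
  (C) J·kg⁻¹ = N·m·kg⁻¹ = m²·s⁻²
  (D) J·mol⁻¹ = N·m·mol⁻¹ = kg·m²·s⁻²·mol⁻¹
  (E) [kg·m·s⁻²] · [m] = kg·m²·s⁻²  ← same
Only (E) matches kg·m²·s⁻².

(E)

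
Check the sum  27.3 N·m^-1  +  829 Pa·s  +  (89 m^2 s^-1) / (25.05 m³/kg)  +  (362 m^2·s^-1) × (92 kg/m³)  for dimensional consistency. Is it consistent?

No

In SI base units:
  27.3 N·m^-1:  N·m⁻¹ = kg·m·s⁻²·m⁻¹ = kg·s⁻²
  829 Pa·s:  Pa·s = N·m⁻²·s = kg·m⁻¹·s⁻¹
  (89 m^2 s^-1) / (25.05 m³/kg):  [m²·s⁻¹] / [kg⁻¹·m³] = kg·m⁻¹·s⁻¹
  (362 m^2·s^-1) × (92 kg/m³):  [m²·s⁻¹] · [kg·m⁻³] = kg·m⁻¹·s⁻¹
The terms do not share a single dimension (kg·m⁻¹·s⁻¹ vs kg·s⁻²).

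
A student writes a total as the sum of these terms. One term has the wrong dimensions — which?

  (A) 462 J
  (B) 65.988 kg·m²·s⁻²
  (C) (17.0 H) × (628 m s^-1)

Dimensions:
  (A) J = N·m = kg·m²·s⁻²
  (B) kg·m²·s⁻²
  (C) [kg·m²·s⁻²·A⁻²] · [m·s⁻¹] = kg·m³·s⁻³·A⁻²
All reduce to kg·m²·s⁻² except (C), which is kg·m³·s⁻³·A⁻².

(C)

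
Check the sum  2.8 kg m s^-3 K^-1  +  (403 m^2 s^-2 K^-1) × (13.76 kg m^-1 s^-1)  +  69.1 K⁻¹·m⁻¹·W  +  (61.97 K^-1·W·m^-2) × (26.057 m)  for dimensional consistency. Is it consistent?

Work out the base dimensions of each:
  2.8 kg m s^-3 K^-1:  kg·m·s⁻³·K⁻¹
  (403 m^2 s^-2 K^-1) × (13.76 kg m^-1 s^-1):  [m²·s⁻²·K⁻¹] · [kg·m⁻¹·s⁻¹] = kg·m·s⁻³·K⁻¹
  69.1 K⁻¹·m⁻¹·W:  W·m⁻¹·K⁻¹ = J·s⁻¹·m⁻¹·K⁻¹ = kg·m·s⁻³·K⁻¹
  (61.97 K^-1·W·m^-2) × (26.057 m):  [kg·s⁻³·K⁻¹] · [m] = kg·m·s⁻³·K⁻¹
Every term reduces to kg·m·s⁻³·K⁻¹.

Yes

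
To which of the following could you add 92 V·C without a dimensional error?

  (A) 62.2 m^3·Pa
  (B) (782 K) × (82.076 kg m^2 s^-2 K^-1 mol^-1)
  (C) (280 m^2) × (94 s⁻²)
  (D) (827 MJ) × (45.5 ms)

(A)

Reference: C·V = s·A·J·C⁻¹ = kg·m²·s⁻².
Each option:
  (A) Pa·m³ = N·m⁻²·m³ = kg·m²·s⁻²  ← same
  (B) [K] · [kg·m²·s⁻²·K⁻¹·mol⁻¹] = kg·m²·s⁻²·mol⁻¹
  (C) [m²] · [s⁻²] = m²·s⁻²
  (D) [kg·m²·s⁻²] · [s] = kg·m²·s⁻¹
Only (A) matches kg·m²·s⁻².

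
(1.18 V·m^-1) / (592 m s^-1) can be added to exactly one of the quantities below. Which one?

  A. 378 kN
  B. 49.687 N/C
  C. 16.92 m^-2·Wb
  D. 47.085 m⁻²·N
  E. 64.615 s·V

Reference: [kg·m·s⁻³·A⁻¹] / [m·s⁻¹] = kg·s⁻²·A⁻¹.
Each option:
  A. N = kg·m·s⁻²
  B. N·C⁻¹ = kg·m·s⁻²·(s·A)⁻¹ = kg·m·s⁻³·A⁻¹
  C. Wb·m⁻² = V·s·m⁻² = kg·s⁻²·A⁻¹  ← same
  D. N·m⁻² = kg·m·s⁻²·m⁻² = kg·m⁻¹·s⁻²
  E. V·s = J·C⁻¹·s = kg·m²·s⁻²·A⁻¹
Only C. matches kg·s⁻²·A⁻¹.

C.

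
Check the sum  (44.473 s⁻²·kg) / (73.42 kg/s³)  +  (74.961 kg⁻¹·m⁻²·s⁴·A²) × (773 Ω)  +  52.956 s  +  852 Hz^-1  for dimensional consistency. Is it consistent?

Yes

Work out the base dimensions of each:
  (44.473 s⁻²·kg) / (73.42 kg/s³):  [kg·s⁻²] / [kg·s⁻³] = s
  (74.961 kg⁻¹·m⁻²·s⁴·A²) × (773 Ω):  [kg⁻¹·m⁻²·s⁴·A²] · [kg·m²·s⁻³·A⁻²] = s
  52.956 s:  s
  852 Hz^-1:  Hz⁻¹ = (s⁻¹)⁻¹ = s
Every term reduces to s.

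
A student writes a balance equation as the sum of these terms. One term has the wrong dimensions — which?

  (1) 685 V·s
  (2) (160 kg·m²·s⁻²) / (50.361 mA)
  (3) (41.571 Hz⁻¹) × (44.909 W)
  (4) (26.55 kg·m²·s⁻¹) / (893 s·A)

(3)

Expand each in SI base units:
  (1) V·s = J·C⁻¹·s = kg·m²·s⁻²·A⁻¹
  (2) [kg·m²·s⁻²] / [A] = kg·m²·s⁻²·A⁻¹
  (3) [s] · [kg·m²·s⁻³] = kg·m²·s⁻²
  (4) [kg·m²·s⁻¹] / [s·A] = kg·m²·s⁻²·A⁻¹
All reduce to kg·m²·s⁻²·A⁻¹ except (3), which is kg·m²·s⁻².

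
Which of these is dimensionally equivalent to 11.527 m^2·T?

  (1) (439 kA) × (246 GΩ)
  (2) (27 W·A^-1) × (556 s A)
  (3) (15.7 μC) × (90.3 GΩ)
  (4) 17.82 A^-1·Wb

Reference: T·m² = Wb·m⁻²·m² = kg·m²·s⁻²·A⁻¹.
Each option:
  (1) [A] · [kg·m²·s⁻³·A⁻²] = kg·m²·s⁻³·A⁻¹
  (2) [kg·m²·s⁻³·A⁻¹] · [s·A] = kg·m²·s⁻²
  (3) [s·A] · [kg·m²·s⁻³·A⁻²] = kg·m²·s⁻²·A⁻¹  ← same
  (4) Wb·A⁻¹ = V·s·A⁻¹ = kg·m²·s⁻²·A⁻²
Only (3) matches kg·m²·s⁻²·A⁻¹.

(3)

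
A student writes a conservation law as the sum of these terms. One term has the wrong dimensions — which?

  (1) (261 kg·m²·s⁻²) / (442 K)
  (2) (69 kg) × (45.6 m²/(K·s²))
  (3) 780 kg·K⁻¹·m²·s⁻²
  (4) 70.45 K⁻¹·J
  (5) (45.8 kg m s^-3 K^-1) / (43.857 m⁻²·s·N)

(5)

In SI base units:
  (1) [kg·m²·s⁻²] / [K] = kg·m²·s⁻²·K⁻¹
  (2) [kg] · [m²·s⁻²·K⁻¹] = kg·m²·s⁻²·K⁻¹
  (3) kg·m²·s⁻²·K⁻¹
  (4) J·K⁻¹ = N·m·K⁻¹ = kg·m²·s⁻²·K⁻¹
  (5) [kg·m·s⁻³·K⁻¹] / [kg·m⁻¹·s⁻¹] = m²·s⁻²·K⁻¹
All reduce to kg·m²·s⁻²·K⁻¹ except (5), which is m²·s⁻²·K⁻¹.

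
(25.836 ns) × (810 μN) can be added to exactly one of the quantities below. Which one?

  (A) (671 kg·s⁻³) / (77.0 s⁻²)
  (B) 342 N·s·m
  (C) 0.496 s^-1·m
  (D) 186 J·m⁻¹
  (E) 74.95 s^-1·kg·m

Reference: [s] · [kg·m·s⁻²] = kg·m·s⁻¹.
Each option:
  (A) [kg·s⁻³] / [s⁻²] = kg·s⁻¹
  (B) N·m·s = kg·m·s⁻²·m·s = kg·m²·s⁻¹
  (C) m·s⁻¹
  (D) J·m⁻¹ = N·m·m⁻¹ = kg·m·s⁻²
  (E) kg·m·s⁻¹  ← same
Only (E) matches kg·m·s⁻¹.

(E)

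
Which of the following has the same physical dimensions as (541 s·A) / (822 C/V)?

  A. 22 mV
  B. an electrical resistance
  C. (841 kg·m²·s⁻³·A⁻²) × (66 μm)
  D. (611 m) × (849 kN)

A.

Reference: [s·A] / [kg⁻¹·m⁻²·s⁴·A²] = kg·m²·s⁻³·A⁻¹.
Each option:
  A. V = J·C⁻¹ = kg·m²·s⁻³·A⁻¹  ← same
  B. [electrical resistance] = kg·m²·s⁻³·A⁻²
  C. [kg·m²·s⁻³·A⁻²] · [m] = kg·m³·s⁻³·A⁻²
  D. [m] · [kg·m·s⁻²] = kg·m²·s⁻²
Only A. matches kg·m²·s⁻³·A⁻¹.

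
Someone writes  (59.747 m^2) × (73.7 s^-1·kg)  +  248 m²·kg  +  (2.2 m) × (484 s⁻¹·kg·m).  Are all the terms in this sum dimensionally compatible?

No

Dimensions:
  (59.747 m^2) × (73.7 s^-1·kg):  [m²] · [kg·s⁻¹] = kg·m²·s⁻¹
  248 m²·kg:  kg·m²
  (2.2 m) × (484 s⁻¹·kg·m):  [m] · [kg·m·s⁻¹] = kg·m²·s⁻¹
The terms do not share a single dimension (kg·m² vs kg·m²·s⁻¹).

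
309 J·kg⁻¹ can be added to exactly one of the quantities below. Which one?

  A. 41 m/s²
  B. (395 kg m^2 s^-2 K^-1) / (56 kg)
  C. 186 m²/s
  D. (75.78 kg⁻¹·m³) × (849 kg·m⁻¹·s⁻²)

D.

Reference: J·kg⁻¹ = N·m·kg⁻¹ = m²·s⁻².
Each option:
  A. m·s⁻²
  B. [kg·m²·s⁻²·K⁻¹] / [kg] = m²·s⁻²·K⁻¹
  C. m²·s⁻¹
  D. [kg⁻¹·m³] · [kg·m⁻¹·s⁻²] = m²·s⁻²  ← same
Only D. matches m²·s⁻².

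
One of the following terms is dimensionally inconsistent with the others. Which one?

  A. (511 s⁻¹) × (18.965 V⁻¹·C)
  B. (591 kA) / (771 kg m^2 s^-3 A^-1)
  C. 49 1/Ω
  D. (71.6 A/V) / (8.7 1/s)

D.

Dimensions:
  A. [s⁻¹] · [kg⁻¹·m⁻²·s⁴·A²] = kg⁻¹·m⁻²·s³·A²
  B. [A] / [kg·m²·s⁻³·A⁻¹] = kg⁻¹·m⁻²·s³·A²
  C. Ω⁻¹ = (V·A⁻¹)⁻¹ = kg⁻¹·m⁻²·s³·A²
  D. [kg⁻¹·m⁻²·s³·A²] / [s⁻¹] = kg⁻¹·m⁻²·s⁴·A²
All reduce to kg⁻¹·m⁻²·s³·A² except D., which is kg⁻¹·m⁻²·s⁴·A².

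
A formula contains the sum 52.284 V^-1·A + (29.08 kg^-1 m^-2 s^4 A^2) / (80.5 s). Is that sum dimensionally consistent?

Yes

Expand each in SI base units:
  52.284 V^-1·A:  A·V⁻¹ = A·(J·C⁻¹)⁻¹ = kg⁻¹·m⁻²·s³·A²
  (29.08 kg^-1 m^-2 s^4 A^2) / (80.5 s):  [kg⁻¹·m⁻²·s⁴·A²] / [s] = kg⁻¹·m⁻²·s³·A²
Both are kg⁻¹·m⁻²·s³·A², so they have the same dimensions and can be added.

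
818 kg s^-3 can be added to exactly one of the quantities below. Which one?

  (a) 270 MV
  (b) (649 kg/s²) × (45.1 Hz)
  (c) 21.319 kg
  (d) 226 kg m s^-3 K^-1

Reference: kg·s⁻³.
Each option:
  (a) V = J·C⁻¹ = kg·m²·s⁻³·A⁻¹
  (b) [kg·s⁻²] · [s⁻¹] = kg·s⁻³  ← same
  (c) kg
  (d) kg·m·s⁻³·K⁻¹
Only (b) matches kg·s⁻³.

(b)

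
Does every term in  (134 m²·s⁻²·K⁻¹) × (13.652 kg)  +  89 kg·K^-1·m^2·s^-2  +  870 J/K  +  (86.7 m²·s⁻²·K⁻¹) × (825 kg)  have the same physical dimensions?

Yes

Dimensions:
  (134 m²·s⁻²·K⁻¹) × (13.652 kg):  [m²·s⁻²·K⁻¹] · [kg] = kg·m²·s⁻²·K⁻¹
  89 kg·K^-1·m^2·s^-2:  kg·m²·s⁻²·K⁻¹
  870 J/K:  J·K⁻¹ = N·m·K⁻¹ = kg·m²·s⁻²·K⁻¹
  (86.7 m²·s⁻²·K⁻¹) × (825 kg):  [m²·s⁻²·K⁻¹] · [kg] = kg·m²·s⁻²·K⁻¹
Every term reduces to kg·m²·s⁻²·K⁻¹.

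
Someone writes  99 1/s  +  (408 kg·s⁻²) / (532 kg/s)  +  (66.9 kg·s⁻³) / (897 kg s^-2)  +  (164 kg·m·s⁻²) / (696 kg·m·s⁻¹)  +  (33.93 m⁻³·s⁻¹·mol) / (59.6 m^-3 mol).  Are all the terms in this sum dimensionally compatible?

Yes

Reduce each to base SI dimensions:
  99 1/s:  s⁻¹
  (408 kg·s⁻²) / (532 kg/s):  [kg·s⁻²] / [kg·s⁻¹] = s⁻¹
  (66.9 kg·s⁻³) / (897 kg s^-2):  [kg·s⁻³] / [kg·s⁻²] = s⁻¹
  (164 kg·m·s⁻²) / (696 kg·m·s⁻¹):  [kg·m·s⁻²] / [kg·m·s⁻¹] = s⁻¹
  (33.93 m⁻³·s⁻¹·mol) / (59.6 m^-3 mol):  [m⁻³·s⁻¹·mol] / [m⁻³·mol] = s⁻¹
Every term reduces to s⁻¹.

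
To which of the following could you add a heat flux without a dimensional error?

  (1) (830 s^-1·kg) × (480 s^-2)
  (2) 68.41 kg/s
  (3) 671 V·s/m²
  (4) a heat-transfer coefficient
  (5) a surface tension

(1)

Reference: [heat flux] = kg·s⁻³.
Each option:
  (1) [kg·s⁻¹] · [s⁻²] = kg·s⁻³  ← same
  (2) kg·s⁻¹
  (3) V·s·m⁻² = J·C⁻¹·s·m⁻² = kg·s⁻²·A⁻¹
  (4) [heat-transfer coefficient] = kg·s⁻³·K⁻¹
  (5) [surface tension] = kg·s⁻²
Only (1) matches kg·s⁻³.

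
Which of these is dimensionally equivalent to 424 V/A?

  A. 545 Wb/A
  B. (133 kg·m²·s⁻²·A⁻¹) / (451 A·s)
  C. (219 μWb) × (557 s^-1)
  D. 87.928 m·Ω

Reference: V·A⁻¹ = J·C⁻¹·A⁻¹ = kg·m²·s⁻³·A⁻².
Each option:
  A. Wb·A⁻¹ = V·s·A⁻¹ = kg·m²·s⁻²·A⁻²
  B. [kg·m²·s⁻²·A⁻¹] / [s·A] = kg·m²·s⁻³·A⁻²  ← same
  C. [kg·m²·s⁻²·A⁻¹] · [s⁻¹] = kg·m²·s⁻³·A⁻¹
  D. Ω·m = V·A⁻¹·m = kg·m³·s⁻³·A⁻²
Only B. matches kg·m²·s⁻³·A⁻².

B.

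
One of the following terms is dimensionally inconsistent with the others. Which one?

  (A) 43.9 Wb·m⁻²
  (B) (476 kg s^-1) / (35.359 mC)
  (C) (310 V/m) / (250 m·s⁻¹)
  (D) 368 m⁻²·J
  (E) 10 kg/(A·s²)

(D)

Work out the base dimensions of each:
  (A) Wb·m⁻² = V·s·m⁻² = kg·s⁻²·A⁻¹
  (B) [kg·s⁻¹] / [s·A] = kg·s⁻²·A⁻¹
  (C) [kg·m·s⁻³·A⁻¹] / [m·s⁻¹] = kg·s⁻²·A⁻¹
  (D) J·m⁻² = N·m·m⁻² = kg·s⁻²
  (E) kg·s⁻²·A⁻¹
All reduce to kg·s⁻²·A⁻¹ except (D), which is kg·s⁻².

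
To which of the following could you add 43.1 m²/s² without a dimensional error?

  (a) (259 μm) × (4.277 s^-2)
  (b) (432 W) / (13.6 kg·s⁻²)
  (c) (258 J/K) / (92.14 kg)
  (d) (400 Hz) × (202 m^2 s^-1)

Reference: m²·s⁻².
Each option:
  (a) [m] · [s⁻²] = m·s⁻²
  (b) [kg·m²·s⁻³] / [kg·s⁻²] = m²·s⁻¹
  (c) [kg·m²·s⁻²·K⁻¹] / [kg] = m²·s⁻²·K⁻¹
  (d) [s⁻¹] · [m²·s⁻¹] = m²·s⁻²  ← same
Only (d) matches m²·s⁻².

(d)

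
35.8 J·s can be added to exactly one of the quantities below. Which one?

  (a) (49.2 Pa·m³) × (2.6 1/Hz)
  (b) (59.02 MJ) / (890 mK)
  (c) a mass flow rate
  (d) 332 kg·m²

(a)

Reference: J·s = N·m·s = kg·m²·s⁻¹.
Each option:
  (a) [kg·m²·s⁻²] · [s] = kg·m²·s⁻¹  ← same
  (b) [kg·m²·s⁻²] / [K] = kg·m²·s⁻²·K⁻¹
  (c) [mass flow rate] = kg·s⁻¹
  (d) kg·m²
Only (a) matches kg·m²·s⁻¹.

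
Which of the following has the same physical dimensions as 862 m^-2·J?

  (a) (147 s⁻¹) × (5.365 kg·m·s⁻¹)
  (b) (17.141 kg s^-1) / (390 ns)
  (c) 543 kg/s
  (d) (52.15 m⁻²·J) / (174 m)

Reference: J·m⁻² = N·m·m⁻² = kg·s⁻².
Each option:
  (a) [s⁻¹] · [kg·m·s⁻¹] = kg·m·s⁻²
  (b) [kg·s⁻¹] / [s] = kg·s⁻²  ← same
  (c) kg·s⁻¹
  (d) [kg·s⁻²] / [m] = kg·m⁻¹·s⁻²
Only (b) matches kg·s⁻².

(b)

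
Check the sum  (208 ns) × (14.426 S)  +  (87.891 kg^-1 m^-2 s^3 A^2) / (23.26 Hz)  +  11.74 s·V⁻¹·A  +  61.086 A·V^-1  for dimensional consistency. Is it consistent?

Dimensions:
  (208 ns) × (14.426 S):  [s] · [kg⁻¹·m⁻²·s³·A²] = kg⁻¹·m⁻²·s⁴·A²
  (87.891 kg^-1 m^-2 s^3 A^2) / (23.26 Hz):  [kg⁻¹·m⁻²·s³·A²] / [s⁻¹] = kg⁻¹·m⁻²·s⁴·A²
  11.74 s·V⁻¹·A:  A·s·V⁻¹ = A·s·(J·C⁻¹)⁻¹ = kg⁻¹·m⁻²·s⁴·A²
  61.086 A·V^-1:  A·V⁻¹ = A·(J·C⁻¹)⁻¹ = kg⁻¹·m⁻²·s³·A²
The terms do not share a single dimension (kg⁻¹·m⁻²·s³·A² vs kg⁻¹·m⁻²·s⁴·A²).

No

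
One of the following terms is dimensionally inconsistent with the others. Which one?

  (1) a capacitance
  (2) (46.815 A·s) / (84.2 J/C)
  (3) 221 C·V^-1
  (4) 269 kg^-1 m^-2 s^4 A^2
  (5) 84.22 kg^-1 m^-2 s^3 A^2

Dimensions:
  (1) [capacitance] = kg⁻¹·m⁻²·s⁴·A²
  (2) [s·A] / [kg·m²·s⁻³·A⁻¹] = kg⁻¹·m⁻²·s⁴·A²
  (3) C·V⁻¹ = s·A·(J·C⁻¹)⁻¹ = kg⁻¹·m⁻²·s⁴·A²
  (4) kg⁻¹·m⁻²·s⁴·A²
  (5) kg⁻¹·m⁻²·s³·A²
All reduce to kg⁻¹·m⁻²·s⁴·A² except (5), which is kg⁻¹·m⁻²·s³·A².

(5)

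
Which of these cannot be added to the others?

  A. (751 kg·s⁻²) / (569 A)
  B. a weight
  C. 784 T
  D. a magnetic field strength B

Expand each in SI base units:
  A. [kg·s⁻²] / [A] = kg·s⁻²·A⁻¹
  B. [weight] = kg·m·s⁻²
  C. T = Wb·m⁻² = kg·s⁻²·A⁻¹
  D. [magnetic field strength B] = kg·s⁻²·A⁻¹
All reduce to kg·s⁻²·A⁻¹ except B., which is kg·m·s⁻².

B.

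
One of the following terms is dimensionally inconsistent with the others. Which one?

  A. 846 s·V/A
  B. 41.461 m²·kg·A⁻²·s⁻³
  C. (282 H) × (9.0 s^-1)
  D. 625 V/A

A.

Expand each in SI base units:
  A. V·s·A⁻¹ = J·C⁻¹·s·A⁻¹ = kg·m²·s⁻²·A⁻²
  B. kg·m²·s⁻³·A⁻²
  C. [kg·m²·s⁻²·A⁻²] · [s⁻¹] = kg·m²·s⁻³·A⁻²
  D. V·A⁻¹ = J·C⁻¹·A⁻¹ = kg·m²·s⁻³·A⁻²
All reduce to kg·m²·s⁻³·A⁻² except A., which is kg·m²·s⁻²·A⁻².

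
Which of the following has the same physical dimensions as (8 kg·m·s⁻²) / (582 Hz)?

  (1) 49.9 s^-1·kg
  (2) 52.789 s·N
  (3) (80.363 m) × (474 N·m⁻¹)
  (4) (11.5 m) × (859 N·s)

Reference: [kg·m·s⁻²] / [s⁻¹] = kg·m·s⁻¹.
Each option:
  (1) kg·s⁻¹
  (2) N·s = kg·m·s⁻²·s = kg·m·s⁻¹  ← same
  (3) [m] · [kg·s⁻²] = kg·m·s⁻²
  (4) [m] · [kg·m·s⁻¹] = kg·m²·s⁻¹
Only (2) matches kg·m·s⁻¹.

(2)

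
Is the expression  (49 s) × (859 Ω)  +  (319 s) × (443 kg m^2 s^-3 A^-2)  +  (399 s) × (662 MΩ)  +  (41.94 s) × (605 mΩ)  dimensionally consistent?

In SI base units:
  (49 s) × (859 Ω):  [s] · [kg·m²·s⁻³·A⁻²] = kg·m²·s⁻²·A⁻²
  (319 s) × (443 kg m^2 s^-3 A^-2):  [s] · [kg·m²·s⁻³·A⁻²] = kg·m²·s⁻²·A⁻²
  (399 s) × (662 MΩ):  [s] · [kg·m²·s⁻³·A⁻²] = kg·m²·s⁻²·A⁻²
  (41.94 s) × (605 mΩ):  [s] · [kg·m²·s⁻³·A⁻²] = kg·m²·s⁻²·A⁻²
Every term reduces to kg·m²·s⁻²·A⁻².

Yes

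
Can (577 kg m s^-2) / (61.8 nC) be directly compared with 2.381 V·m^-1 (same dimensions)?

In SI base units:
  (577 kg m s^-2) / (61.8 nC):  [kg·m·s⁻²] / [s·A] = kg·m·s⁻³·A⁻¹
  2.381 V·m^-1:  V·m⁻¹ = J·C⁻¹·m⁻¹ = kg·m·s⁻³·A⁻¹
Both are kg·m·s⁻³·A⁻¹, so they have the same dimensions and can be added.

Yes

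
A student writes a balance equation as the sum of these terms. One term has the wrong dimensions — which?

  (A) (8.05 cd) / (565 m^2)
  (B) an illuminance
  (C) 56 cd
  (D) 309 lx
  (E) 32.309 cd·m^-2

(C)

Expand each in SI base units:
  (A) [cd] / [m²] = m⁻²·cd
  (B) [illuminance] = m⁻²·cd
  (C) cd
  (D) lx = lm·m⁻² = m⁻²·cd
  (E) cd·m⁻² = m⁻²·cd
All reduce to m⁻²·cd except (C), which is cd.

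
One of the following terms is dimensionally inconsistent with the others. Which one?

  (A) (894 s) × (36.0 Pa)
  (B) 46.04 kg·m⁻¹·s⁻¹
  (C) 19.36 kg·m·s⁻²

In SI base units:
  (A) [s] · [kg·m⁻¹·s⁻²] = kg·m⁻¹·s⁻¹
  (B) kg·m⁻¹·s⁻¹
  (C) kg·m·s⁻²
All reduce to kg·m⁻¹·s⁻¹ except (C), which is kg·m·s⁻².

(C)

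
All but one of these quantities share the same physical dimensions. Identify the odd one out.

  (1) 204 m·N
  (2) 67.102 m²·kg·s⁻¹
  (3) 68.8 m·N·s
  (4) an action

Expand each in SI base units:
  (1) N·m = kg·m·s⁻²·m = kg·m²·s⁻²
  (2) kg·m²·s⁻¹
  (3) N·m·s = kg·m·s⁻²·m·s = kg·m²·s⁻¹
  (4) [action] = kg·m²·s⁻¹
All reduce to kg·m²·s⁻¹ except (1), which is kg·m²·s⁻².

(1)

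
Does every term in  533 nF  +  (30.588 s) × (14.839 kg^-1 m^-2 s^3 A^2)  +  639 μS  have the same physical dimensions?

Work out the base dimensions of each:
  533 nF:  F = C·V⁻¹ = kg⁻¹·m⁻²·s⁴·A²
  (30.588 s) × (14.839 kg^-1 m^-2 s^3 A^2):  [s] · [kg⁻¹·m⁻²·s³·A²] = kg⁻¹·m⁻²·s⁴·A²
  639 μS:  S = Ω⁻¹ = kg⁻¹·m⁻²·s³·A²
The terms do not share a single dimension (kg⁻¹·m⁻²·s³·A² vs kg⁻¹·m⁻²·s⁴·A²).

No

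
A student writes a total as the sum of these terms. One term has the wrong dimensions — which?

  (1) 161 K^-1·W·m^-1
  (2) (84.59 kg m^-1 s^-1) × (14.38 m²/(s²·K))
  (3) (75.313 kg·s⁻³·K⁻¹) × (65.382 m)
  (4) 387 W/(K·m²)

(4)

Dimensions:
  (1) W·m⁻¹·K⁻¹ = J·s⁻¹·m⁻¹·K⁻¹ = kg·m·s⁻³·K⁻¹
  (2) [kg·m⁻¹·s⁻¹] · [m²·s⁻²·K⁻¹] = kg·m·s⁻³·K⁻¹
  (3) [kg·s⁻³·K⁻¹] · [m] = kg·m·s⁻³·K⁻¹
  (4) W·m⁻²·K⁻¹ = J·s⁻¹·m⁻²·K⁻¹ = kg·s⁻³·K⁻¹
All reduce to kg·m·s⁻³·K⁻¹ except (4), which is kg·s⁻³·K⁻¹.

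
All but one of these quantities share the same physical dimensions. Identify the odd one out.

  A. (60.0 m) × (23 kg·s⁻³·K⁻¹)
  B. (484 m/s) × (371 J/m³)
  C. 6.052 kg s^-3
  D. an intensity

A.

Reduce each to base SI dimensions:
  A. [m] · [kg·s⁻³·K⁻¹] = kg·m·s⁻³·K⁻¹
  B. [m·s⁻¹] · [kg·m⁻¹·s⁻²] = kg·s⁻³
  C. kg·s⁻³
  D. [intensity] = kg·s⁻³
All reduce to kg·s⁻³ except A., which is kg·m·s⁻³·K⁻¹.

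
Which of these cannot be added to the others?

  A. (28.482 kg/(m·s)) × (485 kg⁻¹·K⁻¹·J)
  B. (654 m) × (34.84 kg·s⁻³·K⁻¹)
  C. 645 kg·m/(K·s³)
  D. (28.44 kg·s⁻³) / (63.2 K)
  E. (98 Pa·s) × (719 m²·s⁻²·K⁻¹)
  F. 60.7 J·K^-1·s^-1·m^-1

D.

In SI base units:
  A. [kg·m⁻¹·s⁻¹] · [m²·s⁻²·K⁻¹] = kg·m·s⁻³·K⁻¹
  B. [m] · [kg·s⁻³·K⁻¹] = kg·m·s⁻³·K⁻¹
  C. kg·m·s⁻³·K⁻¹
  D. [kg·s⁻³] / [K] = kg·s⁻³·K⁻¹
  E. [kg·m⁻¹·s⁻¹] · [m²·s⁻²·K⁻¹] = kg·m·s⁻³·K⁻¹
  F. J·s⁻¹·m⁻¹·K⁻¹ = N·m·s⁻¹·m⁻¹·K⁻¹ = kg·m·s⁻³·K⁻¹
All reduce to kg·m·s⁻³·K⁻¹ except D., which is kg·s⁻³·K⁻¹.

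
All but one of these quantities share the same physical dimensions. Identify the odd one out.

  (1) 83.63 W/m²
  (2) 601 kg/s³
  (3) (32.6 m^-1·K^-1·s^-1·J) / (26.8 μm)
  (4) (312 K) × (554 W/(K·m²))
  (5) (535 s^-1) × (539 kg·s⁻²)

Expand each in SI base units:
  (1) W·m⁻² = J·s⁻¹·m⁻² = kg·s⁻³
  (2) kg·s⁻³
  (3) [kg·m·s⁻³·K⁻¹] / [m] = kg·s⁻³·K⁻¹
  (4) [K] · [kg·s⁻³·K⁻¹] = kg·s⁻³
  (5) [s⁻¹] · [kg·s⁻²] = kg·s⁻³
All reduce to kg·s⁻³ except (3), which is kg·s⁻³·K⁻¹.

(3)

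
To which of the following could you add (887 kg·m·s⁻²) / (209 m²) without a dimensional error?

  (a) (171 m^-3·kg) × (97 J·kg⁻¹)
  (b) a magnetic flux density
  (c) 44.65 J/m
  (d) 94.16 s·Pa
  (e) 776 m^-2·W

Reference: [kg·m·s⁻²] / [m²] = kg·m⁻¹·s⁻².
Each option:
  (a) [kg·m⁻³] · [m²·s⁻²] = kg·m⁻¹·s⁻²  ← same
  (b) [magnetic flux density] = kg·s⁻²·A⁻¹
  (c) J·m⁻¹ = N·m·m⁻¹ = kg·m·s⁻²
  (d) Pa·s = N·m⁻²·s = kg·m⁻¹·s⁻¹
  (e) W·m⁻² = J·s⁻¹·m⁻² = kg·s⁻³
Only (a) matches kg·m⁻¹·s⁻².

(a)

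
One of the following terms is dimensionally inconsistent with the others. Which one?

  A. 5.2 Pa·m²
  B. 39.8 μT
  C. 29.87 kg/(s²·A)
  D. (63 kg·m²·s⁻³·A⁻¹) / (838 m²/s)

A.

Expand each in SI base units:
  A. Pa·m² = N·m⁻²·m² = kg·m·s⁻²
  B. T = Wb·m⁻² = kg·s⁻²·A⁻¹
  C. kg·s⁻²·A⁻¹
  D. [kg·m²·s⁻³·A⁻¹] / [m²·s⁻¹] = kg·s⁻²·A⁻¹
All reduce to kg·s⁻²·A⁻¹ except A., which is kg·m·s⁻².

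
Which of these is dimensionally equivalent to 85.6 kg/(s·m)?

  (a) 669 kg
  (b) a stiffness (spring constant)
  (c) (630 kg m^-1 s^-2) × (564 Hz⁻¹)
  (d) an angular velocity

(c)

Reference: kg·m⁻¹·s⁻¹.
Each option:
  (a) kg
  (b) [stiffness (spring constant)] = kg·s⁻²
  (c) [kg·m⁻¹·s⁻²] · [s] = kg·m⁻¹·s⁻¹  ← same
  (d) [angular velocity] = s⁻¹
Only (c) matches kg·m⁻¹·s⁻¹.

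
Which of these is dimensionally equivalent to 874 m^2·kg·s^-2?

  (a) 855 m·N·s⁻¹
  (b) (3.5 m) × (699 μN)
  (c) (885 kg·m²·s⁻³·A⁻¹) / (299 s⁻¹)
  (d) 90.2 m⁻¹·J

(b)

Reference: kg·m²·s⁻².
Each option:
  (a) N·m·s⁻¹ = kg·m·s⁻²·m·s⁻¹ = kg·m²·s⁻³
  (b) [m] · [kg·m·s⁻²] = kg·m²·s⁻²  ← same
  (c) [kg·m²·s⁻³·A⁻¹] / [s⁻¹] = kg·m²·s⁻²·A⁻¹
  (d) J·m⁻¹ = N·m·m⁻¹ = kg·m·s⁻²
Only (b) matches kg·m²·s⁻².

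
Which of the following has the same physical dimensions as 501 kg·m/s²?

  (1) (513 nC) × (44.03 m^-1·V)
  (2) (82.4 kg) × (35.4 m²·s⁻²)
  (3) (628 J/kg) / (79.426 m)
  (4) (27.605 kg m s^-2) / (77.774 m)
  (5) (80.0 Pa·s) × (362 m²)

Reference: kg·m·s⁻².
Each option:
  (1) [s·A] · [kg·m·s⁻³·A⁻¹] = kg·m·s⁻²  ← same
  (2) [kg] · [m²·s⁻²] = kg·m²·s⁻²
  (3) [m²·s⁻²] / [m] = m·s⁻²
  (4) [kg·m·s⁻²] / [m] = kg·s⁻²
  (5) [kg·m⁻¹·s⁻¹] · [m²] = kg·m·s⁻¹
Only (1) matches kg·m·s⁻².

(1)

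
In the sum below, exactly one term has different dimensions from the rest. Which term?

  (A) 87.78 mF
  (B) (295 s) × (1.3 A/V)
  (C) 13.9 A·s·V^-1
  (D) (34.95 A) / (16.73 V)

(D)

Reduce each to base SI dimensions:
  (A) F = C·V⁻¹ = kg⁻¹·m⁻²·s⁴·A²
  (B) [s] · [kg⁻¹·m⁻²·s³·A²] = kg⁻¹·m⁻²·s⁴·A²
  (C) A·s·V⁻¹ = A·s·(J·C⁻¹)⁻¹ = kg⁻¹·m⁻²·s⁴·A²
  (D) [A] / [kg·m²·s⁻³·A⁻¹] = kg⁻¹·m⁻²·s³·A²
All reduce to kg⁻¹·m⁻²·s⁴·A² except (D), which is kg⁻¹·m⁻²·s³·A².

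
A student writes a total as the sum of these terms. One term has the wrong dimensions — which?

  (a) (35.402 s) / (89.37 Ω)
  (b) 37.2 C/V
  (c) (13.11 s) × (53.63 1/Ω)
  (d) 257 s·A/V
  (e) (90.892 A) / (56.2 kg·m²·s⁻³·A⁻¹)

Work out the base dimensions of each:
  (a) [s] / [kg·m²·s⁻³·A⁻²] = kg⁻¹·m⁻²·s⁴·A²
  (b) C·V⁻¹ = s·A·(J·C⁻¹)⁻¹ = kg⁻¹·m⁻²·s⁴·A²
  (c) [s] · [kg⁻¹·m⁻²·s³·A²] = kg⁻¹·m⁻²·s⁴·A²
  (d) A·s·V⁻¹ = A·s·(J·C⁻¹)⁻¹ = kg⁻¹·m⁻²·s⁴·A²
  (e) [A] / [kg·m²·s⁻³·A⁻¹] = kg⁻¹·m⁻²·s³·A²
All reduce to kg⁻¹·m⁻²·s⁴·A² except (e), which is kg⁻¹·m⁻²·s³·A².

(e)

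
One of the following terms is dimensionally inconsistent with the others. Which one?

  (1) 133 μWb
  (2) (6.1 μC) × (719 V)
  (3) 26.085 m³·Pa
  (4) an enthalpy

(1)

Work out the base dimensions of each:
  (1) Wb = V·s = kg·m²·s⁻²·A⁻¹
  (2) [s·A] · [kg·m²·s⁻³·A⁻¹] = kg·m²·s⁻²
  (3) Pa·m³ = N·m⁻²·m³ = kg·m²·s⁻²
  (4) [enthalpy] = kg·m²·s⁻²
All reduce to kg·m²·s⁻² except (1), which is kg·m²·s⁻²·A⁻¹.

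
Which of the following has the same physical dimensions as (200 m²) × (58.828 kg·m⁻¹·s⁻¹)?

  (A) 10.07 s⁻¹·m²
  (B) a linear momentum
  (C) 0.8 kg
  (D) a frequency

Reference: [m²] · [kg·m⁻¹·s⁻¹] = kg·m·s⁻¹.
Each option:
  (A) m²·s⁻¹
  (B) [linear momentum] = kg·m·s⁻¹  ← same
  (C) kg
  (D) [frequency] = s⁻¹
Only (B) matches kg·m·s⁻¹.

(B)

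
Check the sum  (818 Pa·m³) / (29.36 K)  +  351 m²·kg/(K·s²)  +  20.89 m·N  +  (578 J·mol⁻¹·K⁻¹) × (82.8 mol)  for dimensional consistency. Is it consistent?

No

Reduce each to base SI dimensions:
  (818 Pa·m³) / (29.36 K):  [kg·m²·s⁻²] / [K] = kg·m²·s⁻²·K⁻¹
  351 m²·kg/(K·s²):  kg·m²·s⁻²·K⁻¹
  20.89 m·N:  N·m = kg·m·s⁻²·m = kg·m²·s⁻²
  (578 J·mol⁻¹·K⁻¹) × (82.8 mol):  [kg·m²·s⁻²·K⁻¹·mol⁻¹] · [mol] = kg·m²·s⁻²·K⁻¹
The terms do not share a single dimension (kg·m²·s⁻² vs kg·m²·s⁻²·K⁻¹).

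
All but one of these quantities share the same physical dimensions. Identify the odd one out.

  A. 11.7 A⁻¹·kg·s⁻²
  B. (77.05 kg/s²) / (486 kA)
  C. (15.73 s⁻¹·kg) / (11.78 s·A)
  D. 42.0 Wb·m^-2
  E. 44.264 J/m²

In SI base units:
  A. kg·s⁻²·A⁻¹
  B. [kg·s⁻²] / [A] = kg·s⁻²·A⁻¹
  C. [kg·s⁻¹] / [s·A] = kg·s⁻²·A⁻¹
  D. Wb·m⁻² = V·s·m⁻² = kg·s⁻²·A⁻¹
  E. J·m⁻² = N·m·m⁻² = kg·s⁻²
All reduce to kg·s⁻²·A⁻¹ except E., which is kg·s⁻².

E.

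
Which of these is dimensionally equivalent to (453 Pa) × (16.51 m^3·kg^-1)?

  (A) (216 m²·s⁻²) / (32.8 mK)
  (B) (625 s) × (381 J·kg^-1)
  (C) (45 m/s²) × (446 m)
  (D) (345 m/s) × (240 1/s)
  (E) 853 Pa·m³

(C)

Reference: [kg·m⁻¹·s⁻²] · [kg⁻¹·m³] = m²·s⁻².
Each option:
  (A) [m²·s⁻²] / [K] = m²·s⁻²·K⁻¹
  (B) [s] · [m²·s⁻²] = m²·s⁻¹
  (C) [m·s⁻²] · [m] = m²·s⁻²  ← same
  (D) [m·s⁻¹] · [s⁻¹] = m·s⁻²
  (E) Pa·m³ = N·m⁻²·m³ = kg·m²·s⁻²
Only (C) matches m²·s⁻².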